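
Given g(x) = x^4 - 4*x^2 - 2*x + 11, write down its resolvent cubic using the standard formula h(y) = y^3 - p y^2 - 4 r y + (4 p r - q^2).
h(y) = y^3 + 4*y^2 - 44*y - 180

Identify coefficients: p = -4, q = -2, r = 11.
Plug into h(y) = y^3 - p y^2 - 4 r y + (4 p r - q^2):
  h(y) = y^3 - (-4) y^2 - 4*(11) y + (4*(-4)*(11) - (-2)^2)
       = y^3 + (4) y^2 + (-44) y + (-180).
Simplifying: h(y) = y^3 + 4*y^2 - 44*y - 180.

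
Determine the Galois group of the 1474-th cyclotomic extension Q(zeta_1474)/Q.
|Gal(Q(zeta_1474)/Q)| = phi(1474) = 660; group ≅ (Z/1474Z)^* ≅ Z/10Z × Z/66Z

The n-th cyclotomic polynomial Φ_1474(x) is the minimal polynomial of zeta_1474 over Q and has degree phi(1474) = 660. So Q(zeta_1474) is a degree-660 Galois extension with Galois group (Z/1474Z)^*. By CRT, (Z/1474Z)^* ≅ (Z/2Z)^* × (Z/11Z)^* × (Z/67Z)^*. Each prime-power unit group is (Z/2Z)^* ≅ trivial group (order 1); (Z/11Z)^* ≅ Z/10Z; (Z/67Z)^* ≅ Z/66Z. Hence Gal(Q(zeta_1474)/Q) ≅ Z/10Z × Z/66Z.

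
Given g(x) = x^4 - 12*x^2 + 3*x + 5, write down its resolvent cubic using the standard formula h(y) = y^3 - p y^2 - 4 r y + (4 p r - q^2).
h(y) = y^3 + 12*y^2 - 20*y - 249

Identify coefficients: p = -12, q = 3, r = 5.
Plug into h(y) = y^3 - p y^2 - 4 r y + (4 p r - q^2):
  h(y) = y^3 - (-12) y^2 - 4*(5) y + (4*(-12)*(5) - (3)^2)
       = y^3 + (12) y^2 + (-20) y + (-249).
Simplifying: h(y) = y^3 + 12*y^2 - 20*y - 249.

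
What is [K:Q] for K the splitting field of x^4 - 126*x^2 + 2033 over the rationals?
[K:Q] = 4

f factors as (x^2 - 107)(x^2 - 19); the splitting field is K = Q(sqrt(107), sqrt(19)). Since 107, 19, and 2033 are all non-squares in Q, the three subfields Q(sqrt(107)), Q(sqrt(19)), Q(sqrt(2033)) are distinct degree-2 extensions, so [K:Q] = 4 (Klein four Galois group).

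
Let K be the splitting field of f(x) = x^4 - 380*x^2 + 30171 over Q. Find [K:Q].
[K:Q] = 4

f factors as (x^2 - 267)(x^2 - 113); the splitting field is K = Q(sqrt(267), sqrt(113)). Since 267, 113, and 30171 are all non-squares in Q, the three subfields Q(sqrt(267)), Q(sqrt(113)), Q(sqrt(30171)) are distinct degree-2 extensions, so [K:Q] = 4 (Klein four Galois group).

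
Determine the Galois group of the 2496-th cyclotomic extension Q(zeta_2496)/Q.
|Gal(Q(zeta_2496)/Q)| = phi(2496) = 768; group ≅ (Z/2496Z)^* ≅ Z/2Z × Z/2Z × Z/12Z × Z/16Z

The n-th cyclotomic polynomial Φ_2496(x) is the minimal polynomial of zeta_2496 over Q and has degree phi(2496) = 768. So Q(zeta_2496) is a degree-768 Galois extension with Galois group (Z/2496Z)^*. By CRT, (Z/2496Z)^* ≅ (Z/64Z)^* × (Z/3Z)^* × (Z/13Z)^*. Each prime-power unit group is (Z/64Z)^* ≅ Z/2Z × Z/16Z; (Z/3Z)^* ≅ Z/2Z; (Z/13Z)^* ≅ Z/12Z. Hence Gal(Q(zeta_2496)/Q) ≅ Z/2Z × Z/2Z × Z/12Z × Z/16Z.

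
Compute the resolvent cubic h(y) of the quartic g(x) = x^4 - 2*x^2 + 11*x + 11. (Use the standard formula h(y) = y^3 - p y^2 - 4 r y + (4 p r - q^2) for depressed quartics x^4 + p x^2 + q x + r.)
h(y) = y^3 + 2*y^2 - 44*y - 209

Identify coefficients: p = -2, q = 11, r = 11.
Plug into h(y) = y^3 - p y^2 - 4 r y + (4 p r - q^2):
  h(y) = y^3 - (-2) y^2 - 4*(11) y + (4*(-2)*(11) - (11)^2)
       = y^3 + (2) y^2 + (-44) y + (-209).
Simplifying: h(y) = y^3 + 2*y^2 - 44*y - 209.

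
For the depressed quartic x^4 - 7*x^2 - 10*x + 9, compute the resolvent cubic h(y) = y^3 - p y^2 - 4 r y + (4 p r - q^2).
h(y) = y^3 + 7*y^2 - 36*y - 352

Identify coefficients: p = -7, q = -10, r = 9.
Plug into h(y) = y^3 - p y^2 - 4 r y + (4 p r - q^2):
  h(y) = y^3 - (-7) y^2 - 4*(9) y + (4*(-7)*(9) - (-10)^2)
       = y^3 + (7) y^2 + (-36) y + (-352).
Simplifying: h(y) = y^3 + 7*y^2 - 36*y - 352.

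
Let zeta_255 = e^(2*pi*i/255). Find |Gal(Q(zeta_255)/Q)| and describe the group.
|Gal(Q(zeta_255)/Q)| = phi(255) = 128; group ≅ (Z/255Z)^* ≅ Z/2Z × Z/4Z × Z/16Z

The n-th cyclotomic polynomial Φ_255(x) is the minimal polynomial of zeta_255 over Q and has degree phi(255) = 128. So Q(zeta_255) is a degree-128 Galois extension with Galois group (Z/255Z)^*. By CRT, (Z/255Z)^* ≅ (Z/3Z)^* × (Z/5Z)^* × (Z/17Z)^*. Each prime-power unit group is (Z/3Z)^* ≅ Z/2Z; (Z/5Z)^* ≅ Z/4Z; (Z/17Z)^* ≅ Z/16Z. Hence Gal(Q(zeta_255)/Q) ≅ Z/2Z × Z/4Z × Z/16Z.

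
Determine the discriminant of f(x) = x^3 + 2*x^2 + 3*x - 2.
Δ = -332

For x^3 + a x^2 + b x + c the discriminant is Δ = 18 a b c - 4 a^3 c + a^2 b^2 - 4 b^3 - 27 c^2.
Plug a = 2, b = 3, c = -2:
  18*(2)*(3)*(-2) - 4*(2)^3*(-2) + (2)^2*(3)^2 - 4*(3)^3 - 27*(-2)^2
  = -216 + (64) + 36 + (-108) + (-108)
  = -332.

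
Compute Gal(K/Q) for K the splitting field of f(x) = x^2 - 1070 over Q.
Gal(K/Q) = Z/2Z (cyclic of order 2)

x^2 - 1070 is irreducible over Q since 1070 is not a rational square. The splitting field Q(sqrt(1070)) has degree 2 over Q, and its unique nontrivial automorphism is sqrt(1070) ↦ -sqrt(1070). Hence Gal(Q(sqrt(1070))/Q) = Z/2Z.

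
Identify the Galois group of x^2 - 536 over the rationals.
Gal(K/Q) = Z/2Z (cyclic of order 2)

x^2 - 536 is irreducible over Q since 536 is not a rational square. The splitting field Q(sqrt(536)) has degree 2 over Q, and its unique nontrivial automorphism is sqrt(536) ↦ -sqrt(536). Hence Gal(Q(sqrt(536))/Q) = Z/2Z.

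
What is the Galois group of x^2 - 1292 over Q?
Gal(K/Q) = Z/2Z (cyclic of order 2)

x^2 - 1292 is irreducible over Q since 1292 is not a rational square. The splitting field Q(sqrt(1292)) has degree 2 over Q, and its unique nontrivial automorphism is sqrt(1292) ↦ -sqrt(1292). Hence Gal(Q(sqrt(1292))/Q) = Z/2Z.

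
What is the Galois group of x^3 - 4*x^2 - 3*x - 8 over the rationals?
Gal(K/Q) = S_3 (symmetric group of order 6)

Compute the discriminant of x^3 + (-4)*x^2 + (-3)*x + (-8): Δ = -5252. Since Δ is not a rational square, the Galois group is not contained in A_3; it must be the full S_3 (irreducibility of the cubic rules out anything smaller).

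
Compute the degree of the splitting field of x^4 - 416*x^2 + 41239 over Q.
[K:Q] = 4

f factors as (x^2 - 163)(x^2 - 253); the splitting field is K = Q(sqrt(163), sqrt(253)). Since 163, 253, and 41239 are all non-squares in Q, the three subfields Q(sqrt(163)), Q(sqrt(253)), Q(sqrt(41239)) are distinct degree-2 extensions, so [K:Q] = 4 (Klein four Galois group).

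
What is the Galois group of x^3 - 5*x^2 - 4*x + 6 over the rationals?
Gal(K/Q) = S_3 (symmetric group of order 6)

Compute the discriminant of x^3 + (-5)*x^2 + (-4)*x + (6): Δ = 4844. Since Δ is not a rational square, the Galois group is not contained in A_3; it must be the full S_3 (irreducibility of the cubic rules out anything smaller).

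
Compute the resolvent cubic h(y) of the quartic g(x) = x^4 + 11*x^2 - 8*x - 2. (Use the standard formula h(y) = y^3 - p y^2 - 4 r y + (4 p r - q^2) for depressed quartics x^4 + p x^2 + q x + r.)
h(y) = y^3 - 11*y^2 + 8*y - 152

Identify coefficients: p = 11, q = -8, r = -2.
Plug into h(y) = y^3 - p y^2 - 4 r y + (4 p r - q^2):
  h(y) = y^3 - (11) y^2 - 4*(-2) y + (4*(11)*(-2) - (-8)^2)
       = y^3 + (-11) y^2 + (8) y + (-152).
Simplifying: h(y) = y^3 - 11*y^2 + 8*y - 152.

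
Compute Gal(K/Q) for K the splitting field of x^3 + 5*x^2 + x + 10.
Gal(K/Q) = S_3 (symmetric group of order 6)

Compute the discriminant of x^3 + (5)*x^2 + (1)*x + (10): Δ = -6779. Since Δ is not a rational square, the Galois group is not contained in A_3; it must be the full S_3 (irreducibility of the cubic rules out anything smaller).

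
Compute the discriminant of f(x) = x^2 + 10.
Δ = -40

For a quadratic a x^2 + b x + c the discriminant is Δ = b^2 - 4ac = (0)^2 - 4*(1)*(10) = 0 - (40) = -40.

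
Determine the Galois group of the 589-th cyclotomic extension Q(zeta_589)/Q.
|Gal(Q(zeta_589)/Q)| = phi(589) = 540; group ≅ (Z/589Z)^* ≅ Z/18Z × Z/30Z

The n-th cyclotomic polynomial Φ_589(x) is the minimal polynomial of zeta_589 over Q and has degree phi(589) = 540. So Q(zeta_589) is a degree-540 Galois extension with Galois group (Z/589Z)^*. By CRT, (Z/589Z)^* ≅ (Z/19Z)^* × (Z/31Z)^*. Each prime-power unit group is (Z/19Z)^* ≅ Z/18Z; (Z/31Z)^* ≅ Z/30Z. Hence Gal(Q(zeta_589)/Q) ≅ Z/18Z × Z/30Z.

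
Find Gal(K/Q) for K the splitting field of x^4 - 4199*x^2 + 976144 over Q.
Gal(K/Q) = Z/2Z (cyclic of order 2)

f factors as (x^2 - 3952)(x^2 - 247), so the splitting field is K = Q(sqrt(3952), sqrt(247)). The squarefree part of 3952 is 247 and the squarefree part of 247 is also 247, so sqrt(3952) and sqrt(247) are both rational multiples of sqrt(247). Hence Q(sqrt(3952)) = Q(sqrt(247)) = Q(sqrt(247)), and the splitting field collapses to a single degree-2 extension with Galois group Z/2Z.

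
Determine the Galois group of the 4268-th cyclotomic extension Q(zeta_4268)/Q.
|Gal(Q(zeta_4268)/Q)| = phi(4268) = 1920; group ≅ (Z/4268Z)^* ≅ Z/2Z × Z/10Z × Z/96Z

The n-th cyclotomic polynomial Φ_4268(x) is the minimal polynomial of zeta_4268 over Q and has degree phi(4268) = 1920. So Q(zeta_4268) is a degree-1920 Galois extension with Galois group (Z/4268Z)^*. By CRT, (Z/4268Z)^* ≅ (Z/4Z)^* × (Z/11Z)^* × (Z/97Z)^*. Each prime-power unit group is (Z/4Z)^* ≅ Z/2Z; (Z/11Z)^* ≅ Z/10Z; (Z/97Z)^* ≅ Z/96Z. Hence Gal(Q(zeta_4268)/Q) ≅ Z/2Z × Z/10Z × Z/96Z.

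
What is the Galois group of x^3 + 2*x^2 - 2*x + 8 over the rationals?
Gal(K/Q) = S_3 (symmetric group of order 6)

Compute the discriminant of x^3 + (2)*x^2 + (-2)*x + (8): Δ = -2512. Since Δ is not a rational square, the Galois group is not contained in A_3; it must be the full S_3 (irreducibility of the cubic rules out anything smaller).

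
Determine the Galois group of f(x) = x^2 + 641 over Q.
Gal(K/Q) = Z/2Z (cyclic of order 2)

x^2 + 641 is irreducible over Q since -641 is not a rational square. The splitting field Q(sqrt(-641)) has degree 2 over Q, and its unique nontrivial automorphism is sqrt(-641) ↦ -sqrt(-641). Hence Gal(Q(sqrt(-641))/Q) = Z/2Z.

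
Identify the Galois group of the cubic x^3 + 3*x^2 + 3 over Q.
Gal(K/Q) = S_3 (symmetric group of order 6)

Compute the discriminant of x^3 + (3)*x^2 + (0)*x + (3): Δ = -567. Since Δ is not a rational square, the Galois group is not contained in A_3; it must be the full S_3 (irreducibility of the cubic rules out anything smaller).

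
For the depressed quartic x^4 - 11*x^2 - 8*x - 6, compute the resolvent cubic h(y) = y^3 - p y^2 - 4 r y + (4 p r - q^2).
h(y) = y^3 + 11*y^2 + 24*y + 200

Identify coefficients: p = -11, q = -8, r = -6.
Plug into h(y) = y^3 - p y^2 - 4 r y + (4 p r - q^2):
  h(y) = y^3 - (-11) y^2 - 4*(-6) y + (4*(-11)*(-6) - (-8)^2)
       = y^3 + (11) y^2 + (24) y + (200).
Simplifying: h(y) = y^3 + 11*y^2 + 24*y + 200.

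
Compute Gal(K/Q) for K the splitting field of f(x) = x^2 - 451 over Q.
Gal(K/Q) = Z/2Z (cyclic of order 2)

x^2 - 451 is irreducible over Q since 451 is not a rational square. The splitting field Q(sqrt(451)) has degree 2 over Q, and its unique nontrivial automorphism is sqrt(451) ↦ -sqrt(451). Hence Gal(Q(sqrt(451))/Q) = Z/2Z.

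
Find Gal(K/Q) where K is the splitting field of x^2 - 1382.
Gal(K/Q) = Z/2Z (cyclic of order 2)

x^2 - 1382 is irreducible over Q since 1382 is not a rational square. The splitting field Q(sqrt(1382)) has degree 2 over Q, and its unique nontrivial automorphism is sqrt(1382) ↦ -sqrt(1382). Hence Gal(Q(sqrt(1382))/Q) = Z/2Z.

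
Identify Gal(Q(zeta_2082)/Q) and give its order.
|Gal(Q(zeta_2082)/Q)| = phi(2082) = 692; group ≅ (Z/2082Z)^* ≅ Z/2Z × Z/346Z

The n-th cyclotomic polynomial Φ_2082(x) is the minimal polynomial of zeta_2082 over Q and has degree phi(2082) = 692. So Q(zeta_2082) is a degree-692 Galois extension with Galois group (Z/2082Z)^*. By CRT, (Z/2082Z)^* ≅ (Z/2Z)^* × (Z/3Z)^* × (Z/347Z)^*. Each prime-power unit group is (Z/2Z)^* ≅ trivial group (order 1); (Z/3Z)^* ≅ Z/2Z; (Z/347Z)^* ≅ Z/346Z. Hence Gal(Q(zeta_2082)/Q) ≅ Z/2Z × Z/346Z.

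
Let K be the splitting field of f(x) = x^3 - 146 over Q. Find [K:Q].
[K:Q] = 6

x^3 - 146 has one real root r = 146^(1/3) and two complex roots r*zeta_3, r*zeta_3^2 where zeta_3 = e^(2*pi*i/3). The splitting field is Q(r, zeta_3). [Q(r):Q] = 3 and [Q(zeta_3):Q] = 2 with gcd = 1, so [Q(r, zeta_3):Q] = 3 * 2 = 6.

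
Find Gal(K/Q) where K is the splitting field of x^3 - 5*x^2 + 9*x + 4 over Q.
Gal(K/Q) = S_3 (symmetric group of order 6)

Compute the discriminant of x^3 + (-5)*x^2 + (9)*x + (4): Δ = -2563. Since Δ is not a rational square, the Galois group is not contained in A_3; it must be the full S_3 (irreducibility of the cubic rules out anything smaller).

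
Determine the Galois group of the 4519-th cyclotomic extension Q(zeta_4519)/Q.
|Gal(Q(zeta_4519)/Q)| = phi(4519) = 4518; group ≅ (Z/4519Z)^* ≅ Z/4518Z

The n-th cyclotomic polynomial Φ_4519(x) is the minimal polynomial of zeta_4519 over Q and has degree phi(4519) = 4518. So Q(zeta_4519) is a degree-4518 Galois extension with Galois group (Z/4519Z)^*. (Z/4519Z)^* is cyclic since 4519 is an odd prime power (or 4). Hence Gal(Q(zeta_4519)/Q) ≅ Z/4518Z.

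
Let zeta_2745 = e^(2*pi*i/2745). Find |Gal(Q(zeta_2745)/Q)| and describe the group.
|Gal(Q(zeta_2745)/Q)| = phi(2745) = 1440; group ≅ (Z/2745Z)^* ≅ Z/4Z × Z/6Z × Z/60Z

The n-th cyclotomic polynomial Φ_2745(x) is the minimal polynomial of zeta_2745 over Q and has degree phi(2745) = 1440. So Q(zeta_2745) is a degree-1440 Galois extension with Galois group (Z/2745Z)^*. By CRT, (Z/2745Z)^* ≅ (Z/9Z)^* × (Z/5Z)^* × (Z/61Z)^*. Each prime-power unit group is (Z/9Z)^* ≅ Z/6Z; (Z/5Z)^* ≅ Z/4Z; (Z/61Z)^* ≅ Z/60Z. Hence Gal(Q(zeta_2745)/Q) ≅ Z/4Z × Z/6Z × Z/60Z.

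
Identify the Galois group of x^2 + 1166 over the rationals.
Gal(K/Q) = Z/2Z (cyclic of order 2)

x^2 + 1166 is irreducible over Q since -1166 is not a rational square. The splitting field Q(sqrt(-1166)) has degree 2 over Q, and its unique nontrivial automorphism is sqrt(-1166) ↦ -sqrt(-1166). Hence Gal(Q(sqrt(-1166))/Q) = Z/2Z.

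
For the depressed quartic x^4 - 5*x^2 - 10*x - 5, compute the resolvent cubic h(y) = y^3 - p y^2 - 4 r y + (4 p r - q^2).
h(y) = y^3 + 5*y^2 + 20*y

Identify coefficients: p = -5, q = -10, r = -5.
Plug into h(y) = y^3 - p y^2 - 4 r y + (4 p r - q^2):
  h(y) = y^3 - (-5) y^2 - 4*(-5) y + (4*(-5)*(-5) - (-10)^2)
       = y^3 + (5) y^2 + (20) y + (0).
Simplifying: h(y) = y^3 + 5*y^2 + 20*y.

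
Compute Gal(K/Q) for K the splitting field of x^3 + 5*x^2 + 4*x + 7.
Gal(K/Q) = S_3 (symmetric group of order 6)

Compute the discriminant of x^3 + (5)*x^2 + (4)*x + (7): Δ = -2159. Since Δ is not a rational square, the Galois group is not contained in A_3; it must be the full S_3 (irreducibility of the cubic rules out anything smaller).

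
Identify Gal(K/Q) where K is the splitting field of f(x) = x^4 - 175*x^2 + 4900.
Gal(K/Q) = Z/2Z (cyclic of order 2)

f factors as (x^2 - 140)(x^2 - 35), so the splitting field is K = Q(sqrt(140), sqrt(35)). The squarefree part of 140 is 35 and the squarefree part of 35 is also 35, so sqrt(140) and sqrt(35) are both rational multiples of sqrt(35). Hence Q(sqrt(140)) = Q(sqrt(35)) = Q(sqrt(35)), and the splitting field collapses to a single degree-2 extension with Galois group Z/2Z.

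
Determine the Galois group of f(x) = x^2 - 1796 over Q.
Gal(K/Q) = Z/2Z (cyclic of order 2)

x^2 - 1796 is irreducible over Q since 1796 is not a rational square. The splitting field Q(sqrt(1796)) has degree 2 over Q, and its unique nontrivial automorphism is sqrt(1796) ↦ -sqrt(1796). Hence Gal(Q(sqrt(1796))/Q) = Z/2Z.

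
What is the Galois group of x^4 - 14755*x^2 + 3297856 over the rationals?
Gal(K/Q) = Z/2Z (cyclic of order 2)

f factors as (x^2 - 14528)(x^2 - 227), so the splitting field is K = Q(sqrt(14528), sqrt(227)). The squarefree part of 14528 is 227 and the squarefree part of 227 is also 227, so sqrt(14528) and sqrt(227) are both rational multiples of sqrt(227). Hence Q(sqrt(14528)) = Q(sqrt(227)) = Q(sqrt(227)), and the splitting field collapses to a single degree-2 extension with Galois group Z/2Z.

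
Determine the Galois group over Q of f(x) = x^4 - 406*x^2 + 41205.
Gal(K/Q) = V_4 (Klein four-group, Z/2Z × Z/2Z)

f factors as (x^2 - 205)(x^2 - 201), so the splitting field is K = Q(sqrt(205), sqrt(201)). The elements 205, 201, 41205 are all non-squares in Q, so sqrt(205) and sqrt(201) generate independent quadratic extensions. Thus [K:Q] = 4 and Gal(K/Q) is generated by the two order-2 automorphisms sqrt(205) ↦ -sqrt(205) and sqrt(201) ↦ -sqrt(201), giving V_4.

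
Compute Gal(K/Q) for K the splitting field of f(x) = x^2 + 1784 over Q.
Gal(K/Q) = Z/2Z (cyclic of order 2)

x^2 + 1784 is irreducible over Q since -1784 is not a rational square. The splitting field Q(sqrt(-1784)) has degree 2 over Q, and its unique nontrivial automorphism is sqrt(-1784) ↦ -sqrt(-1784). Hence Gal(Q(sqrt(-1784))/Q) = Z/2Z.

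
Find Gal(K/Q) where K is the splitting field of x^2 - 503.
Gal(K/Q) = Z/2Z (cyclic of order 2)

x^2 - 503 is irreducible over Q since 503 is not a rational square. The splitting field Q(sqrt(503)) has degree 2 over Q, and its unique nontrivial automorphism is sqrt(503) ↦ -sqrt(503). Hence Gal(Q(sqrt(503))/Q) = Z/2Z.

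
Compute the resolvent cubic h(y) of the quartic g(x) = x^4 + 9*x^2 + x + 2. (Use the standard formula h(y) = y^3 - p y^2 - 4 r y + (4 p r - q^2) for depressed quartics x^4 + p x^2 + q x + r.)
h(y) = y^3 - 9*y^2 - 8*y + 71

Identify coefficients: p = 9, q = 1, r = 2.
Plug into h(y) = y^3 - p y^2 - 4 r y + (4 p r - q^2):
  h(y) = y^3 - (9) y^2 - 4*(2) y + (4*(9)*(2) - (1)^2)
       = y^3 + (-9) y^2 + (-8) y + (71).
Simplifying: h(y) = y^3 - 9*y^2 - 8*y + 71.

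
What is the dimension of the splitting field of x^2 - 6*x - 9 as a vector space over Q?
[K:Q] = 2

The discriminant of x^2 + (-6)*x + (-9) is b^2 - 4c = 36 - (-36) = 72. Since 72 is not a perfect square in Q, the polynomial is irreducible over Q. Its two roots generate a degree-2 extension, so [K:Q] = 2.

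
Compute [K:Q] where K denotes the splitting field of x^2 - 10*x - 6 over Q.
[K:Q] = 2

The discriminant of x^2 + (-10)*x + (-6) is b^2 - 4c = 100 - (-24) = 124. Since 124 is not a perfect square in Q, the polynomial is irreducible over Q. Its two roots generate a degree-2 extension, so [K:Q] = 2.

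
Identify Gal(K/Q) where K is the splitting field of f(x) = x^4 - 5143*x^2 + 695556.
Gal(K/Q) = Z/2Z (cyclic of order 2)

f factors as (x^2 - 5004)(x^2 - 139), so the splitting field is K = Q(sqrt(5004), sqrt(139)). The squarefree part of 5004 is 139 and the squarefree part of 139 is also 139, so sqrt(5004) and sqrt(139) are both rational multiples of sqrt(139). Hence Q(sqrt(5004)) = Q(sqrt(139)) = Q(sqrt(139)), and the splitting field collapses to a single degree-2 extension with Galois group Z/2Z.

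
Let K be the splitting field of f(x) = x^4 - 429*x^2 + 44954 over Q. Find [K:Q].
[K:Q] = 4

f factors as (x^2 - 182)(x^2 - 247); the splitting field is K = Q(sqrt(182), sqrt(247)). Since 182, 247, and 44954 are all non-squares in Q, the three subfields Q(sqrt(182)), Q(sqrt(247)), Q(sqrt(44954)) are distinct degree-2 extensions, so [K:Q] = 4 (Klein four Galois group).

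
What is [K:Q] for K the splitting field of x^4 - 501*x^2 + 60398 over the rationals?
[K:Q] = 4

f factors as (x^2 - 299)(x^2 - 202); the splitting field is K = Q(sqrt(299), sqrt(202)). Since 299, 202, and 60398 are all non-squares in Q, the three subfields Q(sqrt(299)), Q(sqrt(202)), Q(sqrt(60398)) are distinct degree-2 extensions, so [K:Q] = 4 (Klein four Galois group).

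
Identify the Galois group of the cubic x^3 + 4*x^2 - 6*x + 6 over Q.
Gal(K/Q) = S_3 (symmetric group of order 6)

Compute the discriminant of x^3 + (4)*x^2 + (-6)*x + (6): Δ = -3660. Since Δ is not a rational square, the Galois group is not contained in A_3; it must be the full S_3 (irreducibility of the cubic rules out anything smaller).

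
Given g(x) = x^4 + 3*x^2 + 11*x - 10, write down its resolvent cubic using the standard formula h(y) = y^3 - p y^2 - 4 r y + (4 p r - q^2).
h(y) = y^3 - 3*y^2 + 40*y - 241

Identify coefficients: p = 3, q = 11, r = -10.
Plug into h(y) = y^3 - p y^2 - 4 r y + (4 p r - q^2):
  h(y) = y^3 - (3) y^2 - 4*(-10) y + (4*(3)*(-10) - (11)^2)
       = y^3 + (-3) y^2 + (40) y + (-241).
Simplifying: h(y) = y^3 - 3*y^2 + 40*y - 241.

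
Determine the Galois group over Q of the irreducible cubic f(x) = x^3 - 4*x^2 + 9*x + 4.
Gal(K/Q) = S_3 (symmetric group of order 6)

Compute the discriminant of x^3 + (-4)*x^2 + (9)*x + (4): Δ = -3620. Since Δ is not a rational square, the Galois group is not contained in A_3; it must be the full S_3 (irreducibility of the cubic rules out anything smaller).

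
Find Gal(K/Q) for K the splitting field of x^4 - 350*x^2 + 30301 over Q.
Gal(K/Q) = V_4 (Klein four-group, Z/2Z × Z/2Z)

f factors as (x^2 - 193)(x^2 - 157), so the splitting field is K = Q(sqrt(193), sqrt(157)). The elements 193, 157, 30301 are all non-squares in Q, so sqrt(193) and sqrt(157) generate independent quadratic extensions. Thus [K:Q] = 4 and Gal(K/Q) is generated by the two order-2 automorphisms sqrt(193) ↦ -sqrt(193) and sqrt(157) ↦ -sqrt(157), giving V_4.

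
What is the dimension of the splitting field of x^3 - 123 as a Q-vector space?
[K:Q] = 6

x^3 - 123 has one real root r = 123^(1/3) and two complex roots r*zeta_3, r*zeta_3^2 where zeta_3 = e^(2*pi*i/3). The splitting field is Q(r, zeta_3). [Q(r):Q] = 3 and [Q(zeta_3):Q] = 2 with gcd = 1, so [Q(r, zeta_3):Q] = 3 * 2 = 6.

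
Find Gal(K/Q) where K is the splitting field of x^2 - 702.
Gal(K/Q) = Z/2Z (cyclic of order 2)

x^2 - 702 is irreducible over Q since 702 is not a rational square. The splitting field Q(sqrt(702)) has degree 2 over Q, and its unique nontrivial automorphism is sqrt(702) ↦ -sqrt(702). Hence Gal(Q(sqrt(702))/Q) = Z/2Z.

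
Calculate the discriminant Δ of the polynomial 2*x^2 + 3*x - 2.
Δ = 25

For a quadratic a x^2 + b x + c the discriminant is Δ = b^2 - 4ac = (3)^2 - 4*(2)*(-2) = 9 - (-16) = 25.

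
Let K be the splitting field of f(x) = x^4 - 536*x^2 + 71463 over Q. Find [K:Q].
[K:Q] = 4

f factors as (x^2 - 287)(x^2 - 249); the splitting field is K = Q(sqrt(287), sqrt(249)). Since 287, 249, and 71463 are all non-squares in Q, the three subfields Q(sqrt(287)), Q(sqrt(249)), Q(sqrt(71463)) are distinct degree-2 extensions, so [K:Q] = 4 (Klein four Galois group).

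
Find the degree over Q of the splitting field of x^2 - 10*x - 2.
[K:Q] = 2

The discriminant of x^2 + (-10)*x + (-2) is b^2 - 4c = 100 - (-8) = 108. Since 108 is not a perfect square in Q, the polynomial is irreducible over Q. Its two roots generate a degree-2 extension, so [K:Q] = 2.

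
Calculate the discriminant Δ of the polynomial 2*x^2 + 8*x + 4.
Δ = 32

For a quadratic a x^2 + b x + c the discriminant is Δ = b^2 - 4ac = (8)^2 - 4*(2)*(4) = 64 - (32) = 32.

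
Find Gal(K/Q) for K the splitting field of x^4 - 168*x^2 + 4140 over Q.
Gal(K/Q) = V_4 (Klein four-group, Z/2Z × Z/2Z)

f factors as (x^2 - 30)(x^2 - 138), so the splitting field is K = Q(sqrt(30), sqrt(138)). The elements 30, 138, 4140 are all non-squares in Q, so sqrt(30) and sqrt(138) generate independent quadratic extensions. Thus [K:Q] = 4 and Gal(K/Q) is generated by the two order-2 automorphisms sqrt(30) ↦ -sqrt(30) and sqrt(138) ↦ -sqrt(138), giving V_4.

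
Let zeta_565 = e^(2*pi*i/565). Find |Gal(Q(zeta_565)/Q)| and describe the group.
|Gal(Q(zeta_565)/Q)| = phi(565) = 448; group ≅ (Z/565Z)^* ≅ Z/4Z × Z/112Z

The n-th cyclotomic polynomial Φ_565(x) is the minimal polynomial of zeta_565 over Q and has degree phi(565) = 448. So Q(zeta_565) is a degree-448 Galois extension with Galois group (Z/565Z)^*. By CRT, (Z/565Z)^* ≅ (Z/5Z)^* × (Z/113Z)^*. Each prime-power unit group is (Z/5Z)^* ≅ Z/4Z; (Z/113Z)^* ≅ Z/112Z. Hence Gal(Q(zeta_565)/Q) ≅ Z/4Z × Z/112Z.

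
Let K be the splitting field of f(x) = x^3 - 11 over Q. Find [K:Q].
[K:Q] = 6

x^3 - 11 has one real root r = 11^(1/3) and two complex roots r*zeta_3, r*zeta_3^2 where zeta_3 = e^(2*pi*i/3). The splitting field is Q(r, zeta_3). [Q(r):Q] = 3 and [Q(zeta_3):Q] = 2 with gcd = 1, so [Q(r, zeta_3):Q] = 3 * 2 = 6.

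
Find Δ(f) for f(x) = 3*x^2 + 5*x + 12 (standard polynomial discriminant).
Δ = -119

For a quadratic a x^2 + b x + c the discriminant is Δ = b^2 - 4ac = (5)^2 - 4*(3)*(12) = 25 - (144) = -119.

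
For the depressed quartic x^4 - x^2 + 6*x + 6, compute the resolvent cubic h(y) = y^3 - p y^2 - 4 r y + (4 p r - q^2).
h(y) = y^3 + y^2 - 24*y - 60

Identify coefficients: p = -1, q = 6, r = 6.
Plug into h(y) = y^3 - p y^2 - 4 r y + (4 p r - q^2):
  h(y) = y^3 - (-1) y^2 - 4*(6) y + (4*(-1)*(6) - (6)^2)
       = y^3 + (1) y^2 + (-24) y + (-60).
Simplifying: h(y) = y^3 + y^2 - 24*y - 60.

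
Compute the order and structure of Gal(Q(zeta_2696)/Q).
|Gal(Q(zeta_2696)/Q)| = phi(2696) = 1344; group ≅ (Z/2696Z)^* ≅ Z/2Z × Z/2Z × Z/336Z

The n-th cyclotomic polynomial Φ_2696(x) is the minimal polynomial of zeta_2696 over Q and has degree phi(2696) = 1344. So Q(zeta_2696) is a degree-1344 Galois extension with Galois group (Z/2696Z)^*. By CRT, (Z/2696Z)^* ≅ (Z/8Z)^* × (Z/337Z)^*. Each prime-power unit group is (Z/8Z)^* ≅ Z/2Z × Z/2Z; (Z/337Z)^* ≅ Z/336Z. Hence Gal(Q(zeta_2696)/Q) ≅ Z/2Z × Z/2Z × Z/336Z.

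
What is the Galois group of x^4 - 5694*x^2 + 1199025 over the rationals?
Gal(K/Q) = Z/2Z (cyclic of order 2)

f factors as (x^2 - 219)(x^2 - 5475), so the splitting field is K = Q(sqrt(219), sqrt(5475)). The squarefree part of 219 is 219 and the squarefree part of 5475 is also 219, so sqrt(219) and sqrt(5475) are both rational multiples of sqrt(219). Hence Q(sqrt(219)) = Q(sqrt(5475)) = Q(sqrt(219)), and the splitting field collapses to a single degree-2 extension with Galois group Z/2Z.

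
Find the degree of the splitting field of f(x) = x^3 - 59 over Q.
[K:Q] = 6

x^3 - 59 has one real root r = 59^(1/3) and two complex roots r*zeta_3, r*zeta_3^2 where zeta_3 = e^(2*pi*i/3). The splitting field is Q(r, zeta_3). [Q(r):Q] = 3 and [Q(zeta_3):Q] = 2 with gcd = 1, so [Q(r, zeta_3):Q] = 3 * 2 = 6.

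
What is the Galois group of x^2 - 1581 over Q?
Gal(K/Q) = Z/2Z (cyclic of order 2)

x^2 - 1581 is irreducible over Q since 1581 is not a rational square. The splitting field Q(sqrt(1581)) has degree 2 over Q, and its unique nontrivial automorphism is sqrt(1581) ↦ -sqrt(1581). Hence Gal(Q(sqrt(1581))/Q) = Z/2Z.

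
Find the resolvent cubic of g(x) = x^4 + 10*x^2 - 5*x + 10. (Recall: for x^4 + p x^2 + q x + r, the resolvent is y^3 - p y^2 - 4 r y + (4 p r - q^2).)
h(y) = y^3 - 10*y^2 - 40*y + 375

Identify coefficients: p = 10, q = -5, r = 10.
Plug into h(y) = y^3 - p y^2 - 4 r y + (4 p r - q^2):
  h(y) = y^3 - (10) y^2 - 4*(10) y + (4*(10)*(10) - (-5)^2)
       = y^3 + (-10) y^2 + (-40) y + (375).
Simplifying: h(y) = y^3 - 10*y^2 - 40*y + 375.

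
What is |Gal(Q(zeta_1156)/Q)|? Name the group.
|Gal(Q(zeta_1156)/Q)| = phi(1156) = 544; group ≅ (Z/1156Z)^* ≅ Z/2Z × Z/272Z

The n-th cyclotomic polynomial Φ_1156(x) is the minimal polynomial of zeta_1156 over Q and has degree phi(1156) = 544. So Q(zeta_1156) is a degree-544 Galois extension with Galois group (Z/1156Z)^*. By CRT, (Z/1156Z)^* ≅ (Z/4Z)^* × (Z/289Z)^*. Each prime-power unit group is (Z/4Z)^* ≅ Z/2Z; (Z/289Z)^* ≅ Z/272Z. Hence Gal(Q(zeta_1156)/Q) ≅ Z/2Z × Z/272Z.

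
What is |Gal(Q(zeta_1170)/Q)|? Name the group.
|Gal(Q(zeta_1170)/Q)| = phi(1170) = 288; group ≅ (Z/1170Z)^* ≅ Z/4Z × Z/6Z × Z/12Z

The n-th cyclotomic polynomial Φ_1170(x) is the minimal polynomial of zeta_1170 over Q and has degree phi(1170) = 288. So Q(zeta_1170) is a degree-288 Galois extension with Galois group (Z/1170Z)^*. By CRT, (Z/1170Z)^* ≅ (Z/2Z)^* × (Z/9Z)^* × (Z/5Z)^* × (Z/13Z)^*. Each prime-power unit group is (Z/2Z)^* ≅ trivial group (order 1); (Z/9Z)^* ≅ Z/6Z; (Z/5Z)^* ≅ Z/4Z; (Z/13Z)^* ≅ Z/12Z. Hence Gal(Q(zeta_1170)/Q) ≅ Z/4Z × Z/6Z × Z/12Z.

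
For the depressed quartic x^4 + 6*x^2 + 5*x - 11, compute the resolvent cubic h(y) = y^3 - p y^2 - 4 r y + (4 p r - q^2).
h(y) = y^3 - 6*y^2 + 44*y - 289

Identify coefficients: p = 6, q = 5, r = -11.
Plug into h(y) = y^3 - p y^2 - 4 r y + (4 p r - q^2):
  h(y) = y^3 - (6) y^2 - 4*(-11) y + (4*(6)*(-11) - (5)^2)
       = y^3 + (-6) y^2 + (44) y + (-289).
Simplifying: h(y) = y^3 - 6*y^2 + 44*y - 289.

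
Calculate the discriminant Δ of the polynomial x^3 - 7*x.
Δ = 1372

For a depressed cubic x^3 + p x + q the discriminant is Δ = -4 p^3 - 27 q^2 = -4*(-7)^3 - 27*(0)^2 = 1372 - 0 = 1372.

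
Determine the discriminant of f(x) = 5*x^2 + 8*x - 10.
Δ = 264

For a quadratic a x^2 + b x + c the discriminant is Δ = b^2 - 4ac = (8)^2 - 4*(5)*(-10) = 64 - (-200) = 264.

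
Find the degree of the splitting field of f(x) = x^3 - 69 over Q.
[K:Q] = 6

x^3 - 69 has one real root r = 69^(1/3) and two complex roots r*zeta_3, r*zeta_3^2 where zeta_3 = e^(2*pi*i/3). The splitting field is Q(r, zeta_3). [Q(r):Q] = 3 and [Q(zeta_3):Q] = 2 with gcd = 1, so [Q(r, zeta_3):Q] = 3 * 2 = 6.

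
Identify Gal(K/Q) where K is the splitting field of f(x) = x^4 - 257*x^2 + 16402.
Gal(K/Q) = V_4 (Klein four-group, Z/2Z × Z/2Z)

f factors as (x^2 - 139)(x^2 - 118), so the splitting field is K = Q(sqrt(139), sqrt(118)). The elements 139, 118, 16402 are all non-squares in Q, so sqrt(139) and sqrt(118) generate independent quadratic extensions. Thus [K:Q] = 4 and Gal(K/Q) is generated by the two order-2 automorphisms sqrt(139) ↦ -sqrt(139) and sqrt(118) ↦ -sqrt(118), giving V_4.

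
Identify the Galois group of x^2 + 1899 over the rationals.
Gal(K/Q) = Z/2Z (cyclic of order 2)

x^2 + 1899 is irreducible over Q since -1899 is not a rational square. The splitting field Q(sqrt(-1899)) has degree 2 over Q, and its unique nontrivial automorphism is sqrt(-1899) ↦ -sqrt(-1899). Hence Gal(Q(sqrt(-1899))/Q) = Z/2Z.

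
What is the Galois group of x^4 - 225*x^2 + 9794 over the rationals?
Gal(K/Q) = V_4 (Klein four-group, Z/2Z × Z/2Z)

f factors as (x^2 - 166)(x^2 - 59), so the splitting field is K = Q(sqrt(166), sqrt(59)). The elements 166, 59, 9794 are all non-squares in Q, so sqrt(166) and sqrt(59) generate independent quadratic extensions. Thus [K:Q] = 4 and Gal(K/Q) is generated by the two order-2 automorphisms sqrt(166) ↦ -sqrt(166) and sqrt(59) ↦ -sqrt(59), giving V_4.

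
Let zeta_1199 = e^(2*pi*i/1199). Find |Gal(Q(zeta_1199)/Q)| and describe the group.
|Gal(Q(zeta_1199)/Q)| = phi(1199) = 1080; group ≅ (Z/1199Z)^* ≅ Z/10Z × Z/108Z

The n-th cyclotomic polynomial Φ_1199(x) is the minimal polynomial of zeta_1199 over Q and has degree phi(1199) = 1080. So Q(zeta_1199) is a degree-1080 Galois extension with Galois group (Z/1199Z)^*. By CRT, (Z/1199Z)^* ≅ (Z/11Z)^* × (Z/109Z)^*. Each prime-power unit group is (Z/11Z)^* ≅ Z/10Z; (Z/109Z)^* ≅ Z/108Z. Hence Gal(Q(zeta_1199)/Q) ≅ Z/10Z × Z/108Z.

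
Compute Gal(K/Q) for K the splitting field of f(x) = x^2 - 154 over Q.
Gal(K/Q) = Z/2Z (cyclic of order 2)

x^2 - 154 is irreducible over Q since 154 is not a rational square. The splitting field Q(sqrt(154)) has degree 2 over Q, and its unique nontrivial automorphism is sqrt(154) ↦ -sqrt(154). Hence Gal(Q(sqrt(154))/Q) = Z/2Z.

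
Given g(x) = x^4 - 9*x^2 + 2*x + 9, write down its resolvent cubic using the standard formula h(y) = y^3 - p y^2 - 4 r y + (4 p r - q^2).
h(y) = y^3 + 9*y^2 - 36*y - 328

Identify coefficients: p = -9, q = 2, r = 9.
Plug into h(y) = y^3 - p y^2 - 4 r y + (4 p r - q^2):
  h(y) = y^3 - (-9) y^2 - 4*(9) y + (4*(-9)*(9) - (2)^2)
       = y^3 + (9) y^2 + (-36) y + (-328).
Simplifying: h(y) = y^3 + 9*y^2 - 36*y - 328.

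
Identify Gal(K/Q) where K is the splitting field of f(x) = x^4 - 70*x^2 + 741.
Gal(K/Q) = V_4 (Klein four-group, Z/2Z × Z/2Z)

f factors as (x^2 - 57)(x^2 - 13), so the splitting field is K = Q(sqrt(57), sqrt(13)). The elements 57, 13, 741 are all non-squares in Q, so sqrt(57) and sqrt(13) generate independent quadratic extensions. Thus [K:Q] = 4 and Gal(K/Q) is generated by the two order-2 automorphisms sqrt(57) ↦ -sqrt(57) and sqrt(13) ↦ -sqrt(13), giving V_4.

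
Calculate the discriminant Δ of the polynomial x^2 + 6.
Δ = -24

For a quadratic a x^2 + b x + c the discriminant is Δ = b^2 - 4ac = (0)^2 - 4*(1)*(6) = 0 - (24) = -24.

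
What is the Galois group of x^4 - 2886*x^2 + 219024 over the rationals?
Gal(K/Q) = Z/2Z (cyclic of order 2)

f factors as (x^2 - 78)(x^2 - 2808), so the splitting field is K = Q(sqrt(78), sqrt(2808)). The squarefree part of 78 is 78 and the squarefree part of 2808 is also 78, so sqrt(78) and sqrt(2808) are both rational multiples of sqrt(78). Hence Q(sqrt(78)) = Q(sqrt(2808)) = Q(sqrt(78)), and the splitting field collapses to a single degree-2 extension with Galois group Z/2Z.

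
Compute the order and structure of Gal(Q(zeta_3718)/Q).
|Gal(Q(zeta_3718)/Q)| = phi(3718) = 1560; group ≅ (Z/3718Z)^* ≅ Z/10Z × Z/156Z

The n-th cyclotomic polynomial Φ_3718(x) is the minimal polynomial of zeta_3718 over Q and has degree phi(3718) = 1560. So Q(zeta_3718) is a degree-1560 Galois extension with Galois group (Z/3718Z)^*. By CRT, (Z/3718Z)^* ≅ (Z/2Z)^* × (Z/11Z)^* × (Z/169Z)^*. Each prime-power unit group is (Z/2Z)^* ≅ trivial group (order 1); (Z/11Z)^* ≅ Z/10Z; (Z/169Z)^* ≅ Z/156Z. Hence Gal(Q(zeta_3718)/Q) ≅ Z/10Z × Z/156Z.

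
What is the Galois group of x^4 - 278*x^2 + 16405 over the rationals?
Gal(K/Q) = V_4 (Klein four-group, Z/2Z × Z/2Z)

f factors as (x^2 - 193)(x^2 - 85), so the splitting field is K = Q(sqrt(193), sqrt(85)). The elements 193, 85, 16405 are all non-squares in Q, so sqrt(193) and sqrt(85) generate independent quadratic extensions. Thus [K:Q] = 4 and Gal(K/Q) is generated by the two order-2 automorphisms sqrt(193) ↦ -sqrt(193) and sqrt(85) ↦ -sqrt(85), giving V_4.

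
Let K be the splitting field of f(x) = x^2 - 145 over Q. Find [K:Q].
[K:Q] = 2

The polynomial x^2 - 145 is irreducible over Q since 145 is not a perfect square. Its splitting field is Q(sqrt(145)), which has degree 2 over Q.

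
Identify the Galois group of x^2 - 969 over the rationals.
Gal(K/Q) = Z/2Z (cyclic of order 2)

x^2 - 969 is irreducible over Q since 969 is not a rational square. The splitting field Q(sqrt(969)) has degree 2 over Q, and its unique nontrivial automorphism is sqrt(969) ↦ -sqrt(969). Hence Gal(Q(sqrt(969))/Q) = Z/2Z.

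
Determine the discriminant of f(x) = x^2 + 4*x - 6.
Δ = 40

For a quadratic a x^2 + b x + c the discriminant is Δ = b^2 - 4ac = (4)^2 - 4*(1)*(-6) = 16 - (-24) = 40.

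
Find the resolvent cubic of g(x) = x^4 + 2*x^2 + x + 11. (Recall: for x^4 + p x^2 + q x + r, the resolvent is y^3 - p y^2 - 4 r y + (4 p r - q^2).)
h(y) = y^3 - 2*y^2 - 44*y + 87

Identify coefficients: p = 2, q = 1, r = 11.
Plug into h(y) = y^3 - p y^2 - 4 r y + (4 p r - q^2):
  h(y) = y^3 - (2) y^2 - 4*(11) y + (4*(2)*(11) - (1)^2)
       = y^3 + (-2) y^2 + (-44) y + (87).
Simplifying: h(y) = y^3 - 2*y^2 - 44*y + 87.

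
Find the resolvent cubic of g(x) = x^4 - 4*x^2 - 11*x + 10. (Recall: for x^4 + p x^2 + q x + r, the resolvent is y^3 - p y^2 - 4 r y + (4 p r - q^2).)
h(y) = y^3 + 4*y^2 - 40*y - 281

Identify coefficients: p = -4, q = -11, r = 10.
Plug into h(y) = y^3 - p y^2 - 4 r y + (4 p r - q^2):
  h(y) = y^3 - (-4) y^2 - 4*(10) y + (4*(-4)*(10) - (-11)^2)
       = y^3 + (4) y^2 + (-40) y + (-281).
Simplifying: h(y) = y^3 + 4*y^2 - 40*y - 281.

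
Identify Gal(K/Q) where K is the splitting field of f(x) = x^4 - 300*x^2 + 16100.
Gal(K/Q) = V_4 (Klein four-group, Z/2Z × Z/2Z)

f factors as (x^2 - 70)(x^2 - 230), so the splitting field is K = Q(sqrt(70), sqrt(230)). The elements 70, 230, 16100 are all non-squares in Q, so sqrt(70) and sqrt(230) generate independent quadratic extensions. Thus [K:Q] = 4 and Gal(K/Q) is generated by the two order-2 automorphisms sqrt(70) ↦ -sqrt(70) and sqrt(230) ↦ -sqrt(230), giving V_4.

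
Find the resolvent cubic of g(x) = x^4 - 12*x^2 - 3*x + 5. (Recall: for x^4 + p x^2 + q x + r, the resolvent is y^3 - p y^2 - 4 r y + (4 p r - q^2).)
h(y) = y^3 + 12*y^2 - 20*y - 249

Identify coefficients: p = -12, q = -3, r = 5.
Plug into h(y) = y^3 - p y^2 - 4 r y + (4 p r - q^2):
  h(y) = y^3 - (-12) y^2 - 4*(5) y + (4*(-12)*(5) - (-3)^2)
       = y^3 + (12) y^2 + (-20) y + (-249).
Simplifying: h(y) = y^3 + 12*y^2 - 20*y - 249.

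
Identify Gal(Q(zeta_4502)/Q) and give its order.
|Gal(Q(zeta_4502)/Q)| = phi(4502) = 2250; group ≅ (Z/4502Z)^* ≅ Z/2250Z

The n-th cyclotomic polynomial Φ_4502(x) is the minimal polynomial of zeta_4502 over Q and has degree phi(4502) = 2250. So Q(zeta_4502) is a degree-2250 Galois extension with Galois group (Z/4502Z)^*. By CRT, (Z/4502Z)^* ≅ (Z/2Z)^* × (Z/2251Z)^*. Each prime-power unit group is (Z/2Z)^* ≅ trivial group (order 1); (Z/2251Z)^* ≅ Z/2250Z. Hence Gal(Q(zeta_4502)/Q) ≅ Z/2250Z.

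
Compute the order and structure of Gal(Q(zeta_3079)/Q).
|Gal(Q(zeta_3079)/Q)| = phi(3079) = 3078; group ≅ (Z/3079Z)^* ≅ Z/3078Z

The n-th cyclotomic polynomial Φ_3079(x) is the minimal polynomial of zeta_3079 over Q and has degree phi(3079) = 3078. So Q(zeta_3079) is a degree-3078 Galois extension with Galois group (Z/3079Z)^*. (Z/3079Z)^* is cyclic since 3079 is an odd prime power (or 4). Hence Gal(Q(zeta_3079)/Q) ≅ Z/3078Z.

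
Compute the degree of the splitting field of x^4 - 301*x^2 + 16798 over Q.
[K:Q] = 4

f factors as (x^2 - 74)(x^2 - 227); the splitting field is K = Q(sqrt(74), sqrt(227)). Since 74, 227, and 16798 are all non-squares in Q, the three subfields Q(sqrt(74)), Q(sqrt(227)), Q(sqrt(16798)) are distinct degree-2 extensions, so [K:Q] = 4 (Klein four Galois group).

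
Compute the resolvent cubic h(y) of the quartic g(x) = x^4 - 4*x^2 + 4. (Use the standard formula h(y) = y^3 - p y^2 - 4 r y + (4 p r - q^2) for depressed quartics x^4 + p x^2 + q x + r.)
h(y) = y^3 + 4*y^2 - 16*y - 64

Identify coefficients: p = -4, q = 0, r = 4.
Plug into h(y) = y^3 - p y^2 - 4 r y + (4 p r - q^2):
  h(y) = y^3 - (-4) y^2 - 4*(4) y + (4*(-4)*(4) - (0)^2)
       = y^3 + (4) y^2 + (-16) y + (-64).
Simplifying: h(y) = y^3 + 4*y^2 - 16*y - 64.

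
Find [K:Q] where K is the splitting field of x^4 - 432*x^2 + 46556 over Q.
[K:Q] = 4

f factors as (x^2 - 206)(x^2 - 226); the splitting field is K = Q(sqrt(206), sqrt(226)). Since 206, 226, and 46556 are all non-squares in Q, the three subfields Q(sqrt(206)), Q(sqrt(226)), Q(sqrt(46556)) are distinct degree-2 extensions, so [K:Q] = 4 (Klein four Galois group).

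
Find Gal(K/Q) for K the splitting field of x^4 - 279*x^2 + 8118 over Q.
Gal(K/Q) = V_4 (Klein four-group, Z/2Z × Z/2Z)

f factors as (x^2 - 246)(x^2 - 33), so the splitting field is K = Q(sqrt(246), sqrt(33)). The elements 246, 33, 8118 are all non-squares in Q, so sqrt(246) and sqrt(33) generate independent quadratic extensions. Thus [K:Q] = 4 and Gal(K/Q) is generated by the two order-2 automorphisms sqrt(246) ↦ -sqrt(246) and sqrt(33) ↦ -sqrt(33), giving V_4.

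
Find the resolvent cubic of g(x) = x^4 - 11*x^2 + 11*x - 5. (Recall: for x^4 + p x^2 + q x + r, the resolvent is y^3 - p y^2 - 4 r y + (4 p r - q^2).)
h(y) = y^3 + 11*y^2 + 20*y + 99

Identify coefficients: p = -11, q = 11, r = -5.
Plug into h(y) = y^3 - p y^2 - 4 r y + (4 p r - q^2):
  h(y) = y^3 - (-11) y^2 - 4*(-5) y + (4*(-11)*(-5) - (11)^2)
       = y^3 + (11) y^2 + (20) y + (99).
Simplifying: h(y) = y^3 + 11*y^2 + 20*y + 99.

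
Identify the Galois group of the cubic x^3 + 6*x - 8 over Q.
Gal(K/Q) = S_3 (symmetric group of order 6)

Compute the discriminant of x^3 + (0)*x^2 + (6)*x + (-8): Δ = -2592. Since Δ is not a rational square, the Galois group is not contained in A_3; it must be the full S_3 (irreducibility of the cubic rules out anything smaller).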